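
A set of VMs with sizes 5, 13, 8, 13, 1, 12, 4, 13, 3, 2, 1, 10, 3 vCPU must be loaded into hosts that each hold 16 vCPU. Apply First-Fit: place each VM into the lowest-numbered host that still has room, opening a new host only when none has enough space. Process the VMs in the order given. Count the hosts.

host 1: place 5 vCPU, 11 vCPU left
host 2: place 13 vCPU, 3 vCPU left
host 1: place 8 vCPU, 3 vCPU left
host 3: place 13 vCPU, 3 vCPU left
host 1: place 1 vCPU, 2 vCPU left
host 4: place 12 vCPU, 4 vCPU left
host 4: place 4 vCPU, 0 vCPU left
host 5: place 13 vCPU, 3 vCPU left
host 2: place 3 vCPU, 0 vCPU left
host 1: place 2 vCPU, 0 vCPU left
host 3: place 1 vCPU, 2 vCPU left
host 6: place 10 vCPU, 6 vCPU left
host 5: place 3 vCPU, 0 vCPU left

6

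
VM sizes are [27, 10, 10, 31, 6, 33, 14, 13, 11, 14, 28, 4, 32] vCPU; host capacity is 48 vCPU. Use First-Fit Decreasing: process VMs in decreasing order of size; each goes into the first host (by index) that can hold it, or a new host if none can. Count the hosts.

Sorted descending: 33, 32, 31, 28, 27, 14, 14, 13, 11, 10, 10, 6, 4.
host 1: place 33 vCPU, 15 vCPU left
host 2: place 32 vCPU, 16 vCPU left
host 3: place 31 vCPU, 17 vCPU left
host 4: place 28 vCPU, 20 vCPU left
host 5: place 27 vCPU, 21 vCPU left
host 1: place 14 vCPU, 1 vCPU left
host 2: place 14 vCPU, 2 vCPU left
host 3: place 13 vCPU, 4 vCPU left
host 4: place 11 vCPU, 9 vCPU left
host 5: place 10 vCPU, 11 vCPU left
host 5: place 10 vCPU, 1 vCPU left
host 4: place 6 vCPU, 3 vCPU left
host 3: place 4 vCPU, 0 vCPU left

5 hosts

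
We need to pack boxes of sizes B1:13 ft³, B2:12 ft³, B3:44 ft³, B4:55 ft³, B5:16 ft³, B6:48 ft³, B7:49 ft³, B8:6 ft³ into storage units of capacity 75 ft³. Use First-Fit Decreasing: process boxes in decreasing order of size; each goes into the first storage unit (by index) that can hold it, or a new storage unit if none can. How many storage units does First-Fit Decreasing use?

4 storage units

Sorted descending: 55, 49, 48, 44, 16, 13, 12, 6.
55 ft³ → storage unit 1 (remaining 20 ft³)
49 ft³ → storage unit 2 (remaining 26 ft³)
48 ft³ → storage unit 3 (remaining 27 ft³)
44 ft³ → storage unit 4 (remaining 31 ft³)
16 ft³ → storage unit 1 (remaining 4 ft³)
13 ft³ → storage unit 2 (remaining 13 ft³)
12 ft³ → storage unit 2 (remaining 1 ft³)
6 ft³ → storage unit 3 (remaining 21 ft³)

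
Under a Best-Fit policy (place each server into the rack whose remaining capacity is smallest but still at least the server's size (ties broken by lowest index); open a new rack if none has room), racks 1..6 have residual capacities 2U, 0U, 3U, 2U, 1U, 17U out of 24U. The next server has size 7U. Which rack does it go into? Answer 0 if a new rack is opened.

Racks with room: rack 6 (17U).
Tightest fit is rack 6 with 17U free.

6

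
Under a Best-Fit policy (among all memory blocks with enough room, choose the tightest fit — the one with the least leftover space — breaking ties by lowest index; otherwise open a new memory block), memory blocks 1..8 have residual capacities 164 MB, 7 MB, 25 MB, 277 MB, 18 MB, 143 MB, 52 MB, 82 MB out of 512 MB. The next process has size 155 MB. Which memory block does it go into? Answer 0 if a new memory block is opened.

1

Memory blocks with room: memory block 1 (164 MB), memory block 4 (277 MB).
Tightest fit is memory block 1 with 164 MB free.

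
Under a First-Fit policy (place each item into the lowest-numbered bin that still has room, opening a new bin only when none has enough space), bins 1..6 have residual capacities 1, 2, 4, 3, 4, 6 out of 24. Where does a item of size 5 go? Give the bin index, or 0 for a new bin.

6

Bins with room: bin 6 (6).
The first with room is bin 6.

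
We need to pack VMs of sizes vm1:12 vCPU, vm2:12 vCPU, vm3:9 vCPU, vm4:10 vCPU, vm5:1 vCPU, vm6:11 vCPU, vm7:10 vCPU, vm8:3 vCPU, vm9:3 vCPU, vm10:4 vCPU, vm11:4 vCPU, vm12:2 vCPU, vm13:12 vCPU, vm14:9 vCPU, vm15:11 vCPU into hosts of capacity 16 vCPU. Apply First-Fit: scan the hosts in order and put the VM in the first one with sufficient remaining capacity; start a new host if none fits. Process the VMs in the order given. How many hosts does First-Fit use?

9

Put vm1 (12 vCPU) in host 1; 4 vCPU remain.
Put vm2 (12 vCPU) in host 2; 4 vCPU remain.
Put vm3 (9 vCPU) in host 3; 7 vCPU remain.
Put vm4 (10 vCPU) in host 4; 6 vCPU remain.
Put vm5 (1 vCPU) in host 1; 3 vCPU remain.
Put vm6 (11 vCPU) in host 5; 5 vCPU remain.
Put vm7 (10 vCPU) in host 6; 6 vCPU remain.
Put vm8 (3 vCPU) in host 1; 0 vCPU remain.
Put vm9 (3 vCPU) in host 2; 1 vCPU remain.
Put vm10 (4 vCPU) in host 3; 3 vCPU remain.
Put vm11 (4 vCPU) in host 4; 2 vCPU remain.
Put vm12 (2 vCPU) in host 3; 1 vCPU remain.
Put vm13 (12 vCPU) in host 7; 4 vCPU remain.
Put vm14 (9 vCPU) in host 8; 7 vCPU remain.
Put vm15 (11 vCPU) in host 9; 5 vCPU remain.
Final hosts: [12,1,3] [12,3] [9,4,2] [10,4] [11] [10] [12] [9] [11].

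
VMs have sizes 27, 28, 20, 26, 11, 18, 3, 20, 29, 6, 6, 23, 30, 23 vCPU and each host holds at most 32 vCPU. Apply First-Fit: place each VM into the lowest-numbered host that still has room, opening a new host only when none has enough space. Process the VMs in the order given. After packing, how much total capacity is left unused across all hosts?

Put 27 vCPU in host 1; 5 vCPU remain.
Put 28 vCPU in host 2; 4 vCPU remain.
Put 20 vCPU in host 3; 12 vCPU remain.
Put 26 vCPU in host 4; 6 vCPU remain.
Put 11 vCPU in host 3; 1 vCPU remain.
Put 18 vCPU in host 5; 14 vCPU remain.
Put 3 vCPU in host 1; 2 vCPU remain.
Put 20 vCPU in host 6; 12 vCPU remain.
Put 29 vCPU in host 7; 3 vCPU remain.
Put 6 vCPU in host 4; 0 vCPU remain.
Put 6 vCPU in host 5; 8 vCPU remain.
Put 23 vCPU in host 8; 9 vCPU remain.
Put 30 vCPU in host 9; 2 vCPU remain.
Put 23 vCPU in host 10; 9 vCPU remain.
10 hosts × 32 vCPU = 320 vCPU; used 270 vCPU; unused 50 vCPU.

50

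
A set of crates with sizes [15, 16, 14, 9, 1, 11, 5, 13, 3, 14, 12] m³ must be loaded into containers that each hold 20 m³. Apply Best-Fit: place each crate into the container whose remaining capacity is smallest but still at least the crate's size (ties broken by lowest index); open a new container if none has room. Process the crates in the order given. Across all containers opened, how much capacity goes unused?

container 1: place 15 m³, 5 m³ left
container 2: place 16 m³, 4 m³ left
container 3: place 14 m³, 6 m³ left
container 4: place 9 m³, 11 m³ left
container 2: place 1 m³, 3 m³ left
container 4: place 11 m³, 0 m³ left
container 1: place 5 m³, 0 m³ left
container 5: place 13 m³, 7 m³ left
container 2: place 3 m³, 0 m³ left
container 6: place 14 m³, 6 m³ left
container 7: place 12 m³, 8 m³ left
7 containers × 20 m³ = 140 m³; used 113 m³; unused 27 m³.

27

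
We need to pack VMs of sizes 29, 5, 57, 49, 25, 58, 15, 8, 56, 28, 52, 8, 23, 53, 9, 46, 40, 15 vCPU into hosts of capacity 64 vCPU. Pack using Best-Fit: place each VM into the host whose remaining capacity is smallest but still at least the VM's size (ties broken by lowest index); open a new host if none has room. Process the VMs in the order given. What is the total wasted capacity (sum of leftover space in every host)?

64

Put 29 vCPU in host 1; 35 vCPU remain.
Put 5 vCPU in host 1; 30 vCPU remain.
Put 57 vCPU in host 2; 7 vCPU remain.
Put 49 vCPU in host 3; 15 vCPU remain.
Put 25 vCPU in host 1; 5 vCPU remain.
Put 58 vCPU in host 4; 6 vCPU remain.
Put 15 vCPU in host 3; 0 vCPU remain.
Put 8 vCPU in host 5; 56 vCPU remain.
Put 56 vCPU in host 5; 0 vCPU remain.
Put 28 vCPU in host 6; 36 vCPU remain.
Put 52 vCPU in host 7; 12 vCPU remain.
Put 8 vCPU in host 7; 4 vCPU remain.
Put 23 vCPU in host 6; 13 vCPU remain.
Put 53 vCPU in host 8; 11 vCPU remain.
Put 9 vCPU in host 8; 2 vCPU remain.
Put 46 vCPU in host 9; 18 vCPU remain.
Put 40 vCPU in host 10; 24 vCPU remain.
Put 15 vCPU in host 9; 3 vCPU remain.
10 hosts × 64 vCPU = 640 vCPU; used 576 vCPU; unused 64 vCPU.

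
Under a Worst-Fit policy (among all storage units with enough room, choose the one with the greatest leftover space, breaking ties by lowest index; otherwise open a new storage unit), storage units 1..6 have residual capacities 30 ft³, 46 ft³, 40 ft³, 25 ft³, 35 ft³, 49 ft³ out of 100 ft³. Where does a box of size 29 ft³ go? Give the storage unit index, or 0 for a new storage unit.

Storage units with room: storage unit 1 (30 ft³), storage unit 2 (46 ft³), storage unit 3 (40 ft³), storage unit 5 (35 ft³), storage unit 6 (49 ft³).
Most room is storage unit 6 with 49 ft³ free.

6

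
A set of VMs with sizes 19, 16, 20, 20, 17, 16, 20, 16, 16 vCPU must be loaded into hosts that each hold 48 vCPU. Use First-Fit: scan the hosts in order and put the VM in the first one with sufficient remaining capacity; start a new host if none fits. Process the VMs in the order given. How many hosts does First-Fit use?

5

host 1: place 19 vCPU, 29 vCPU left
host 1: place 16 vCPU, 13 vCPU left
host 2: place 20 vCPU, 28 vCPU left
host 2: place 20 vCPU, 8 vCPU left
host 3: place 17 vCPU, 31 vCPU left
host 3: place 16 vCPU, 15 vCPU left
host 4: place 20 vCPU, 28 vCPU left
host 4: place 16 vCPU, 12 vCPU left
host 5: place 16 vCPU, 32 vCPU left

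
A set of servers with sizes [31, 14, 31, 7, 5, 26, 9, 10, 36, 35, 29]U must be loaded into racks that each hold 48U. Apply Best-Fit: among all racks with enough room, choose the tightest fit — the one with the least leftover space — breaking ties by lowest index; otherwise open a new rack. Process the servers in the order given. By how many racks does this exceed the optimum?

Best-Fit: [31,14] [31,7,5] [26,9,10] [36] [35] [29] → 6 racks.
6 servers exceed 24U (half the capacity), and no two of those can share a rack, so at least 6 racks are needed.
So 6 is already optimal.

0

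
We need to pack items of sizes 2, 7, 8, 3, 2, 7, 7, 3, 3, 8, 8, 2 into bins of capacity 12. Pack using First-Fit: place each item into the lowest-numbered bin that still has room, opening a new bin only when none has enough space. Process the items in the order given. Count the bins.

6 bins

bin 1: place 2, 10 left
bin 1: place 7, 3 left
bin 2: place 8, 4 left
bin 1: place 3, 0 left
bin 2: place 2, 2 left
bin 3: place 7, 5 left
bin 4: place 7, 5 left
bin 3: place 3, 2 left
bin 4: place 3, 2 left
bin 5: place 8, 4 left
bin 6: place 8, 4 left
bin 2: place 2, 0 left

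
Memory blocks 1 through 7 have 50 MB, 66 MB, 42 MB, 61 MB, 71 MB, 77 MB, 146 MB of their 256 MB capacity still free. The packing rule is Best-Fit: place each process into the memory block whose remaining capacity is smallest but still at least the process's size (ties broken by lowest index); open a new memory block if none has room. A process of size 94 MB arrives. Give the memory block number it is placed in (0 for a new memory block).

7

Memory blocks with room: memory block 7 (146 MB).
Tightest fit is memory block 7 with 146 MB free.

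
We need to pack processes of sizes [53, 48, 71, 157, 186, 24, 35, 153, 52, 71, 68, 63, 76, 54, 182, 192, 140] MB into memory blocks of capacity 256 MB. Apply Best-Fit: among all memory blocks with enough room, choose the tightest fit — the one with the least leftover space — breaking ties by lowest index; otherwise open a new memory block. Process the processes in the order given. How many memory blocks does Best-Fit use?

8

memory block 1: place 53 MB, 203 MB left
memory block 1: place 48 MB, 155 MB left
memory block 1: place 71 MB, 84 MB left
memory block 2: place 157 MB, 99 MB left
memory block 3: place 186 MB, 70 MB left
memory block 3: place 24 MB, 46 MB left
memory block 3: place 35 MB, 11 MB left
memory block 4: place 153 MB, 103 MB left
memory block 1: place 52 MB, 32 MB left
memory block 2: place 71 MB, 28 MB left
memory block 4: place 68 MB, 35 MB left
memory block 5: place 63 MB, 193 MB left
memory block 5: place 76 MB, 117 MB left
memory block 5: place 54 MB, 63 MB left
memory block 6: place 182 MB, 74 MB left
memory block 7: place 192 MB, 64 MB left
memory block 8: place 140 MB, 116 MB left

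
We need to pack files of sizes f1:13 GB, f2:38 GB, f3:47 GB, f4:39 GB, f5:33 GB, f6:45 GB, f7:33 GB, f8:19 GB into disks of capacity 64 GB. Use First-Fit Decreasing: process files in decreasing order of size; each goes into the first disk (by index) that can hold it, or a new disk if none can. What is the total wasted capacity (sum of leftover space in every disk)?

117

Sorted descending: 47, 45, 39, 38, 33, 33, 19, 13.
47 GB → disk 1 (remaining 17 GB)
45 GB → disk 2 (remaining 19 GB)
39 GB → disk 3 (remaining 25 GB)
38 GB → disk 4 (remaining 26 GB)
33 GB → disk 5 (remaining 31 GB)
33 GB → disk 6 (remaining 31 GB)
19 GB → disk 2 (remaining 0 GB)
13 GB → disk 1 (remaining 4 GB)
6 disks × 64 GB = 384 GB; used 267 GB; unused 117 GB.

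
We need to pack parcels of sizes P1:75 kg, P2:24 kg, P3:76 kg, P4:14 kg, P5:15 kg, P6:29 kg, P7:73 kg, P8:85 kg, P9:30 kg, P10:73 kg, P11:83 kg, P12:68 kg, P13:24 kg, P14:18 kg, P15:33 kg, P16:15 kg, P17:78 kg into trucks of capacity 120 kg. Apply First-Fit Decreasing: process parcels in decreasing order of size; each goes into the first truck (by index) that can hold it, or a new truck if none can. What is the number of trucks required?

8 trucks

Sorted descending: 85, 83, 78, 76, 75, 73, 73, 68, 33, 30, 29, 24, 24, 18, 15, 15, 14.
truck 1: place 85 kg, 35 kg left
truck 2: place 83 kg, 37 kg left
truck 3: place 78 kg, 42 kg left
truck 4: place 76 kg, 44 kg left
truck 5: place 75 kg, 45 kg left
truck 6: place 73 kg, 47 kg left
truck 7: place 73 kg, 47 kg left
truck 8: place 68 kg, 52 kg left
truck 1: place 33 kg, 2 kg left
truck 2: place 30 kg, 7 kg left
truck 3: place 29 kg, 13 kg left
truck 4: place 24 kg, 20 kg left
truck 5: place 24 kg, 21 kg left
truck 4: place 18 kg, 2 kg left
truck 5: place 15 kg, 6 kg left
truck 6: place 15 kg, 32 kg left
truck 6: place 14 kg, 18 kg left
Final trucks: [85,33] [83,30] [78,29] [76,24,18] [75,24,15] [73,15,14] [73] [68].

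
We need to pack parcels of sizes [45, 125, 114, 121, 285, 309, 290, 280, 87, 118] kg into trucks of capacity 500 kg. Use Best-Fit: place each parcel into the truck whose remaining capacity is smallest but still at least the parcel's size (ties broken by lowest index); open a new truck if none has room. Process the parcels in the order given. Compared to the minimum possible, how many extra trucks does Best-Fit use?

1

Best-Fit: [45,125,114,121,87] [285] [309,118] [290] [280] → 5 trucks.
Total size 1774 kg; any packing needs at least ⌈1774/500⌉ = 4 trucks.
An optimal packing achieves that bound: [309,125,45] [290,121,87] [285,118] [280,114] → 4 trucks.
Excess: 5 − 4 = 1.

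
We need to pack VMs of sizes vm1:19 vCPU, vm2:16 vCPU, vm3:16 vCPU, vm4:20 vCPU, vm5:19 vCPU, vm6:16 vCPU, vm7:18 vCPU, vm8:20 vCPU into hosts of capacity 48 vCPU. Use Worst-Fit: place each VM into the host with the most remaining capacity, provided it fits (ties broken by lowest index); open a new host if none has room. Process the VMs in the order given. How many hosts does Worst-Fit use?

4

vm1 (19 vCPU) → host 1 (remaining 29 vCPU)
vm2 (16 vCPU) → host 1 (remaining 13 vCPU)
vm3 (16 vCPU) → host 2 (remaining 32 vCPU)
vm4 (20 vCPU) → host 2 (remaining 12 vCPU)
vm5 (19 vCPU) → host 3 (remaining 29 vCPU)
vm6 (16 vCPU) → host 3 (remaining 13 vCPU)
vm7 (18 vCPU) → host 4 (remaining 30 vCPU)
vm8 (20 vCPU) → host 4 (remaining 10 vCPU)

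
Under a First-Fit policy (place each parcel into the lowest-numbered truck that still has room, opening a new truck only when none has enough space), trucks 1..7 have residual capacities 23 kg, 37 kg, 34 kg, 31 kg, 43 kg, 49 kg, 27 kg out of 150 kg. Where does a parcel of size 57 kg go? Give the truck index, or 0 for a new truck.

0

No truck has ≥ 57 kg free, so a new truck is opened.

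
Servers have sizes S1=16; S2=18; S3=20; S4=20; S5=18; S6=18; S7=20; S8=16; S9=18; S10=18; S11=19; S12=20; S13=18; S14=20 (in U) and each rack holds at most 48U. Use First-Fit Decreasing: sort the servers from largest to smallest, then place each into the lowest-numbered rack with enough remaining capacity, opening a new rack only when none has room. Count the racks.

7

Sorted descending: 20, 20, 20, 20, 20, 19, 18, 18, 18, 18, 18, 18, 16, 16.
Put 20U in rack 1; 28U remain.
Put 20U in rack 1; 8U remain.
Put 20U in rack 2; 28U remain.
Put 20U in rack 2; 8U remain.
Put 20U in rack 3; 28U remain.
Put 19U in rack 3; 9U remain.
Put 18U in rack 4; 30U remain.
Put 18U in rack 4; 12U remain.
Put 18U in rack 5; 30U remain.
Put 18U in rack 5; 12U remain.
Put 18U in rack 6; 30U remain.
Put 18U in rack 6; 12U remain.
Put 16U in rack 7; 32U remain.
Put 16U in rack 7; 16U remain.
Final racks: [20,20] [20,20] [20,19] [18,18] [18,18] [18,18] [16,16].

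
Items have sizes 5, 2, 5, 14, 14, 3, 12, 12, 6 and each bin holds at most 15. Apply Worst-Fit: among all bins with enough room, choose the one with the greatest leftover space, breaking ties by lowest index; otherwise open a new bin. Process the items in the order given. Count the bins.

6

5 → bin 1 (remaining 10)
2 → bin 1 (remaining 8)
5 → bin 1 (remaining 3)
14 → bin 2 (remaining 1)
14 → bin 3 (remaining 1)
3 → bin 1 (remaining 0)
12 → bin 4 (remaining 3)
12 → bin 5 (remaining 3)
6 → bin 6 (remaining 9)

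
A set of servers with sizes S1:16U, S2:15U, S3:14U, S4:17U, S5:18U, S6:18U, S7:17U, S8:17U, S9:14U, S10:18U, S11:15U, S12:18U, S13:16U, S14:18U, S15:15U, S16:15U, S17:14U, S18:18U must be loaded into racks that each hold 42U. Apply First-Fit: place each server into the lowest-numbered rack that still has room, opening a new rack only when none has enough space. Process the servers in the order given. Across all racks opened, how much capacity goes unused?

rack 1: place S1 (16U), 26U left
rack 1: place S2 (15U), 11U left
rack 2: place S3 (14U), 28U left
rack 2: place S4 (17U), 11U left
rack 3: place S5 (18U), 24U left
rack 3: place S6 (18U), 6U left
rack 4: place S7 (17U), 25U left
rack 4: place S8 (17U), 8U left
rack 5: place S9 (14U), 28U left
rack 5: place S10 (18U), 10U left
rack 6: place S11 (15U), 27U left
rack 6: place S12 (18U), 9U left
rack 7: place S13 (16U), 26U left
rack 7: place S14 (18U), 8U left
rack 8: place S15 (15U), 27U left
rack 8: place S16 (15U), 12U left
rack 9: place S17 (14U), 28U left
rack 9: place S18 (18U), 10U left
9 racks × 42U = 378U; used 293U; unused 85U.

85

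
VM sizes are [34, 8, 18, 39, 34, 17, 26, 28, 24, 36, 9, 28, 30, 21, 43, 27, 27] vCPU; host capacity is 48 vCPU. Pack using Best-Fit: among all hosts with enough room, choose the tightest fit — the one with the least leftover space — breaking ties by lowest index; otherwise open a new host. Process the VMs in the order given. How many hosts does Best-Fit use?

34 vCPU → host 1 (remaining 14 vCPU)
8 vCPU → host 1 (remaining 6 vCPU)
18 vCPU → host 2 (remaining 30 vCPU)
39 vCPU → host 3 (remaining 9 vCPU)
34 vCPU → host 4 (remaining 14 vCPU)
17 vCPU → host 2 (remaining 13 vCPU)
26 vCPU → host 5 (remaining 22 vCPU)
28 vCPU → host 6 (remaining 20 vCPU)
24 vCPU → host 7 (remaining 24 vCPU)
36 vCPU → host 8 (remaining 12 vCPU)
9 vCPU → host 3 (remaining 0 vCPU)
28 vCPU → host 9 (remaining 20 vCPU)
30 vCPU → host 10 (remaining 18 vCPU)
21 vCPU → host 5 (remaining 1 vCPU)
43 vCPU → host 11 (remaining 5 vCPU)
27 vCPU → host 12 (remaining 21 vCPU)
27 vCPU → host 13 (remaining 21 vCPU)

13 hosts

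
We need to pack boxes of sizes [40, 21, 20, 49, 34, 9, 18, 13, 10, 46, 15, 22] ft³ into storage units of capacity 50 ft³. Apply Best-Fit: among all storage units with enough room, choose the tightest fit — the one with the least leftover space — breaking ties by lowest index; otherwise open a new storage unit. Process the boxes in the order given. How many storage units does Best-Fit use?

Put 40 ft³ in storage unit 1; 10 ft³ remain.
Put 21 ft³ in storage unit 2; 29 ft³ remain.
Put 20 ft³ in storage unit 2; 9 ft³ remain.
Put 49 ft³ in storage unit 3; 1 ft³ remain.
Put 34 ft³ in storage unit 4; 16 ft³ remain.
Put 9 ft³ in storage unit 2; 0 ft³ remain.
Put 18 ft³ in storage unit 5; 32 ft³ remain.
Put 13 ft³ in storage unit 4; 3 ft³ remain.
Put 10 ft³ in storage unit 1; 0 ft³ remain.
Put 46 ft³ in storage unit 6; 4 ft³ remain.
Put 15 ft³ in storage unit 5; 17 ft³ remain.
Put 22 ft³ in storage unit 7; 28 ft³ remain.

7 storage units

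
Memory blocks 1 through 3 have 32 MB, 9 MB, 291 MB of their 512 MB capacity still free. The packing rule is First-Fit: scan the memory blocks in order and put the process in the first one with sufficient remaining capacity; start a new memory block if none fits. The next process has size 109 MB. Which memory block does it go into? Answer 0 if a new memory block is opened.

3

Memory blocks with room: memory block 3 (291 MB).
The first with room is memory block 3.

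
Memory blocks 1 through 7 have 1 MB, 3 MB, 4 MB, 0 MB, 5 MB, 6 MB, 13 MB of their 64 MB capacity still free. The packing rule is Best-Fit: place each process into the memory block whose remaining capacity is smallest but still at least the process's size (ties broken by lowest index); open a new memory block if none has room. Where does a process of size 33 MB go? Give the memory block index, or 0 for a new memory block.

0

No memory block has ≥ 33 MB free, so a new memory block is opened.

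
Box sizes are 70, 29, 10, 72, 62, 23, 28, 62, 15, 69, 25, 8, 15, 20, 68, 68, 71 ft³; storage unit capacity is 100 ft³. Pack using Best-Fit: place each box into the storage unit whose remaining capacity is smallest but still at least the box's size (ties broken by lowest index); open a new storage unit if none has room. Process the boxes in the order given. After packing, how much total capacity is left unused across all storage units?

Put 70 ft³ in storage unit 1; 30 ft³ remain.
Put 29 ft³ in storage unit 1; 1 ft³ remain.
Put 10 ft³ in storage unit 2; 90 ft³ remain.
Put 72 ft³ in storage unit 2; 18 ft³ remain.
Put 62 ft³ in storage unit 3; 38 ft³ remain.
Put 23 ft³ in storage unit 3; 15 ft³ remain.
Put 28 ft³ in storage unit 4; 72 ft³ remain.
Put 62 ft³ in storage unit 4; 10 ft³ remain.
Put 15 ft³ in storage unit 3; 0 ft³ remain.
Put 69 ft³ in storage unit 5; 31 ft³ remain.
Put 25 ft³ in storage unit 5; 6 ft³ remain.
Put 8 ft³ in storage unit 4; 2 ft³ remain.
Put 15 ft³ in storage unit 2; 3 ft³ remain.
Put 20 ft³ in storage unit 6; 80 ft³ remain.
Put 68 ft³ in storage unit 6; 12 ft³ remain.
Put 68 ft³ in storage unit 7; 32 ft³ remain.
Put 71 ft³ in storage unit 8; 29 ft³ remain.
8 storage units × 100 ft³ = 800 ft³; used 715 ft³; unused 85 ft³.

85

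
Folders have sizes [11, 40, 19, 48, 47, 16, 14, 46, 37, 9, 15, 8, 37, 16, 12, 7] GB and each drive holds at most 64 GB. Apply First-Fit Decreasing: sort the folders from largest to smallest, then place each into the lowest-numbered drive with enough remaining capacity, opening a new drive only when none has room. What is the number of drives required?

Sorted descending: 48, 47, 46, 40, 37, 37, 19, 16, 16, 15, 14, 12, 11, 9, 8, 7.
drive 1: place 48 GB, 16 GB left
drive 2: place 47 GB, 17 GB left
drive 3: place 46 GB, 18 GB left
drive 4: place 40 GB, 24 GB left
drive 5: place 37 GB, 27 GB left
drive 6: place 37 GB, 27 GB left
drive 4: place 19 GB, 5 GB left
drive 1: place 16 GB, 0 GB left
drive 2: place 16 GB, 1 GB left
drive 3: place 15 GB, 3 GB left
drive 5: place 14 GB, 13 GB left
drive 5: place 12 GB, 1 GB left
drive 6: place 11 GB, 16 GB left
drive 6: place 9 GB, 7 GB left
drive 7: place 8 GB, 56 GB left
drive 6: place 7 GB, 0 GB left

7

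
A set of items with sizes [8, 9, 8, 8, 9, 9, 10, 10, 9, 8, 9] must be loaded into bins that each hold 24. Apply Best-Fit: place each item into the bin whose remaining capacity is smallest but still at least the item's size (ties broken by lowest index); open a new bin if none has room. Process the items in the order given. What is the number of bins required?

5 bins

8 → bin 1 (remaining 16)
9 → bin 1 (remaining 7)
8 → bin 2 (remaining 16)
8 → bin 2 (remaining 8)
9 → bin 3 (remaining 15)
9 → bin 3 (remaining 6)
10 → bin 4 (remaining 14)
10 → bin 4 (remaining 4)
9 → bin 5 (remaining 15)
8 → bin 2 (remaining 0)
9 → bin 5 (remaining 6)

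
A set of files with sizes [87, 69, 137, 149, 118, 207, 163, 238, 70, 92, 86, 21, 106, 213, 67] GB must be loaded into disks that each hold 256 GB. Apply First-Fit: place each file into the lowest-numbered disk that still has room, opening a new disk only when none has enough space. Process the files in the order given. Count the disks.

8

87 GB → disk 1 (remaining 169 GB)
69 GB → disk 1 (remaining 100 GB)
137 GB → disk 2 (remaining 119 GB)
149 GB → disk 3 (remaining 107 GB)
118 GB → disk 2 (remaining 1 GB)
207 GB → disk 4 (remaining 49 GB)
163 GB → disk 5 (remaining 93 GB)
238 GB → disk 6 (remaining 18 GB)
70 GB → disk 1 (remaining 30 GB)
92 GB → disk 3 (remaining 15 GB)
86 GB → disk 5 (remaining 7 GB)
21 GB → disk 1 (remaining 9 GB)
106 GB → disk 7 (remaining 150 GB)
213 GB → disk 8 (remaining 43 GB)
67 GB → disk 7 (remaining 83 GB)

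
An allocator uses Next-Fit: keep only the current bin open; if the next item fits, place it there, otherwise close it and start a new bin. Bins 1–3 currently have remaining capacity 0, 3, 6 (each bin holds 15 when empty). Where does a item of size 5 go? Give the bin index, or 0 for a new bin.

3

Next-Fit only looks at bin 3, which has 6 free.
5 fits there.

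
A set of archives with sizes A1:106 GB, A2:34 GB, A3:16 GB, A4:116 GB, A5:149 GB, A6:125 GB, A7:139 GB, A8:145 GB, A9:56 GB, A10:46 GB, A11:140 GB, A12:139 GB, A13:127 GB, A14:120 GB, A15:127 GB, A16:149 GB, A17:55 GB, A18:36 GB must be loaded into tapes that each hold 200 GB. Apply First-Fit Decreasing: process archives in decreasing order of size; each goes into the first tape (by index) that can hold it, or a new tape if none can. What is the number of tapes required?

Sorted descending: 149, 149, 145, 140, 139, 139, 127, 127, 125, 120, 116, 106, 56, 55, 46, 36, 34, 16.
Put 149 GB in tape 1; 51 GB remain.
Put 149 GB in tape 2; 51 GB remain.
Put 145 GB in tape 3; 55 GB remain.
Put 140 GB in tape 4; 60 GB remain.
Put 139 GB in tape 5; 61 GB remain.
Put 139 GB in tape 6; 61 GB remain.
Put 127 GB in tape 7; 73 GB remain.
Put 127 GB in tape 8; 73 GB remain.
Put 125 GB in tape 9; 75 GB remain.
Put 120 GB in tape 10; 80 GB remain.
Put 116 GB in tape 11; 84 GB remain.
Put 106 GB in tape 12; 94 GB remain.
Put 56 GB in tape 4; 4 GB remain.
Put 55 GB in tape 3; 0 GB remain.
Put 46 GB in tape 1; 5 GB remain.
Put 36 GB in tape 2; 15 GB remain.
Put 34 GB in tape 5; 27 GB remain.
Put 16 GB in tape 5; 11 GB remain.
Final tapes: [149,46] [149,36] [145,55] [140,56] [139,34,16] [139] [127] [127] [125] [120] [116] [106].

12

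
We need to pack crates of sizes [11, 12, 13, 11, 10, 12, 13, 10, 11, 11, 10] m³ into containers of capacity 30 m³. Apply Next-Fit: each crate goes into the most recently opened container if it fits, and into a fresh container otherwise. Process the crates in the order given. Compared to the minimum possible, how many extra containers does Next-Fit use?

Next-Fit: [11,12] [13,11] [10,12] [13,10] [11,11] [10] → 6 containers.
Total size 124 m³; any packing needs at least ⌈124/30⌉ = 5 containers.
An optimal packing achieves that bound: [13,13] [12,12] [11,11] [11,11] [10,10,10] → 5 containers.
Excess: 6 − 5 = 1.

1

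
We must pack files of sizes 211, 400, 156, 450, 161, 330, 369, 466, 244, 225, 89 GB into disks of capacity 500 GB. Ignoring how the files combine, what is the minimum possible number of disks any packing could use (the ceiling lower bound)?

Total size = 211 + 400 + 156 + 450 + 161 + 330 + 369 + 466 + 244 + 225 + 89 = 3101 GB.
⌈3101 / 500⌉ = 7.

7 disks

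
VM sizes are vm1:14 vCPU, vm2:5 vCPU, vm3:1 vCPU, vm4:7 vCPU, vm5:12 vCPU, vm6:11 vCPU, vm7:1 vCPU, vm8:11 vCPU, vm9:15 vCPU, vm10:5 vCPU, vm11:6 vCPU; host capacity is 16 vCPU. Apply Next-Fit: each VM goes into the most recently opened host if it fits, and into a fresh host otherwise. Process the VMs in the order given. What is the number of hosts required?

Put vm1 (14 vCPU) in host 1; 2 vCPU remain.
Put vm2 (5 vCPU) in host 2; 11 vCPU remain.
Put vm3 (1 vCPU) in host 2; 10 vCPU remain.
Put vm4 (7 vCPU) in host 2; 3 vCPU remain.
Put vm5 (12 vCPU) in host 3; 4 vCPU remain.
Put vm6 (11 vCPU) in host 4; 5 vCPU remain.
Put vm7 (1 vCPU) in host 4; 4 vCPU remain.
Put vm8 (11 vCPU) in host 5; 5 vCPU remain.
Put vm9 (15 vCPU) in host 6; 1 vCPU remain.
Put vm10 (5 vCPU) in host 7; 11 vCPU remain.
Put vm11 (6 vCPU) in host 7; 5 vCPU remain.

7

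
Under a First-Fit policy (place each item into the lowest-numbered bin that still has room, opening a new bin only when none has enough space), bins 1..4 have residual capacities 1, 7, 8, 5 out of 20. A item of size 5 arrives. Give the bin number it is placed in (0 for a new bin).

Bins with room: bin 2 (7), bin 3 (8), bin 4 (5).
The first with room is bin 2.

2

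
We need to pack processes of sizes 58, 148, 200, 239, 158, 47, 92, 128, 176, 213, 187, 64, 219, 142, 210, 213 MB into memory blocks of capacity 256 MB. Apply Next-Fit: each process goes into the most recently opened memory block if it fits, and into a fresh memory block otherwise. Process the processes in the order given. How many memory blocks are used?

12

Put 58 MB in memory block 1; 198 MB remain.
Put 148 MB in memory block 1; 50 MB remain.
Put 200 MB in memory block 2; 56 MB remain.
Put 239 MB in memory block 3; 17 MB remain.
Put 158 MB in memory block 4; 98 MB remain.
Put 47 MB in memory block 4; 51 MB remain.
Put 92 MB in memory block 5; 164 MB remain.
Put 128 MB in memory block 5; 36 MB remain.
Put 176 MB in memory block 6; 80 MB remain.
Put 213 MB in memory block 7; 43 MB remain.
Put 187 MB in memory block 8; 69 MB remain.
Put 64 MB in memory block 8; 5 MB remain.
Put 219 MB in memory block 9; 37 MB remain.
Put 142 MB in memory block 10; 114 MB remain.
Put 210 MB in memory block 11; 46 MB remain.
Put 213 MB in memory block 12; 43 MB remain.
Final memory blocks: [58,148] [200] [239] [158,47] [92,128] [176] [213] [187,64] [219] [142] [210] [213].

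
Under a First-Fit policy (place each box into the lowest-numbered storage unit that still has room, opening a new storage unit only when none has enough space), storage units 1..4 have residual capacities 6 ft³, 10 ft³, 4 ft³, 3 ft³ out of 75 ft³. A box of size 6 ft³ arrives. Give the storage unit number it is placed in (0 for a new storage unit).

1

Storage units with room: storage unit 1 (6 ft³), storage unit 2 (10 ft³).
The first with room is storage unit 1.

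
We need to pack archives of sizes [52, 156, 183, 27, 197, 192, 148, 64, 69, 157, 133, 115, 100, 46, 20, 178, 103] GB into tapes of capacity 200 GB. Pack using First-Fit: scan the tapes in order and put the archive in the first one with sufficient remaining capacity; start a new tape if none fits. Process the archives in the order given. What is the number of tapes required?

tape 1: place 52 GB, 148 GB left
tape 2: place 156 GB, 44 GB left
tape 3: place 183 GB, 17 GB left
tape 1: place 27 GB, 121 GB left
tape 4: place 197 GB, 3 GB left
tape 5: place 192 GB, 8 GB left
tape 6: place 148 GB, 52 GB left
tape 1: place 64 GB, 57 GB left
tape 7: place 69 GB, 131 GB left
tape 8: place 157 GB, 43 GB left
tape 9: place 133 GB, 67 GB left
tape 7: place 115 GB, 16 GB left
tape 10: place 100 GB, 100 GB left
tape 1: place 46 GB, 11 GB left
tape 2: place 20 GB, 24 GB left
tape 11: place 178 GB, 22 GB left
tape 12: place 103 GB, 97 GB left
Final tapes: [52,27,64,46] [156,20] [183] [197] [192] [148] [69,115] [157] [133] [100] [178] [103].

12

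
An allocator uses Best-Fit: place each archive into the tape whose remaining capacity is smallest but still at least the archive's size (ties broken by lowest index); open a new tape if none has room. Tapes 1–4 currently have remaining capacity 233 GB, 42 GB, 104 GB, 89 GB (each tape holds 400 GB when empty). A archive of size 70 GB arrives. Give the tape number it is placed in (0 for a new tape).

Tapes with room: tape 1 (233 GB), tape 3 (104 GB), tape 4 (89 GB).
Tightest fit is tape 4 with 89 GB free.

4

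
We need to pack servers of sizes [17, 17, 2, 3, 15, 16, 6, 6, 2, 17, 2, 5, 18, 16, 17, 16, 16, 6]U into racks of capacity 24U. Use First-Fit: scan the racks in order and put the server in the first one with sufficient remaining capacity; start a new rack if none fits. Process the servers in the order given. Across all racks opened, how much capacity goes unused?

rack 1: place 17U, 7U left
rack 2: place 17U, 7U left
rack 1: place 2U, 5U left
rack 1: place 3U, 2U left
rack 3: place 15U, 9U left
rack 4: place 16U, 8U left
rack 2: place 6U, 1U left
rack 3: place 6U, 3U left
rack 1: place 2U, 0U left
rack 5: place 17U, 7U left
rack 3: place 2U, 1U left
rack 4: place 5U, 3U left
rack 6: place 18U, 6U left
rack 7: place 16U, 8U left
rack 8: place 17U, 7U left
rack 9: place 16U, 8U left
rack 10: place 16U, 8U left
rack 5: place 6U, 1U left
10 racks × 24U = 240U; used 197U; unused 43U.

43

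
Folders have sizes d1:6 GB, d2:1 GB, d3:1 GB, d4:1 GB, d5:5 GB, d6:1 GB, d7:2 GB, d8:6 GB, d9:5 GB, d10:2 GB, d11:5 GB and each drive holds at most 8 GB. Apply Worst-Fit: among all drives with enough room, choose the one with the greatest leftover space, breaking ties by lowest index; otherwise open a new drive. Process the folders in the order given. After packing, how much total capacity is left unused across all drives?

drive 1: place d1 (6 GB), 2 GB left
drive 1: place d2 (1 GB), 1 GB left
drive 1: place d3 (1 GB), 0 GB left
drive 2: place d4 (1 GB), 7 GB left
drive 2: place d5 (5 GB), 2 GB left
drive 2: place d6 (1 GB), 1 GB left
drive 3: place d7 (2 GB), 6 GB left
drive 3: place d8 (6 GB), 0 GB left
drive 4: place d9 (5 GB), 3 GB left
drive 4: place d10 (2 GB), 1 GB left
drive 5: place d11 (5 GB), 3 GB left
5 drives × 8 GB = 40 GB; used 35 GB; unused 5 GB.

5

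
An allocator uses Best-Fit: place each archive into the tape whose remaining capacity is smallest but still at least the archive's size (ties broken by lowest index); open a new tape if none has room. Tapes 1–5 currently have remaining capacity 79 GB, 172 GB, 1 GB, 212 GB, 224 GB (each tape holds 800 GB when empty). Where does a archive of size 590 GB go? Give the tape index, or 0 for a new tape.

0

No tape has ≥ 590 GB free, so a new tape is opened.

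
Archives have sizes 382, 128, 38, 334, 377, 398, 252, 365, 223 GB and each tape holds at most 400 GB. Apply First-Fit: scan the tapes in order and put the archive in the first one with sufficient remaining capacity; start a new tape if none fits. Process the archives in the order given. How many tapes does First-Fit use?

tape 1: place 382 GB, 18 GB left
tape 2: place 128 GB, 272 GB left
tape 2: place 38 GB, 234 GB left
tape 3: place 334 GB, 66 GB left
tape 4: place 377 GB, 23 GB left
tape 5: place 398 GB, 2 GB left
tape 6: place 252 GB, 148 GB left
tape 7: place 365 GB, 35 GB left
tape 2: place 223 GB, 11 GB left

7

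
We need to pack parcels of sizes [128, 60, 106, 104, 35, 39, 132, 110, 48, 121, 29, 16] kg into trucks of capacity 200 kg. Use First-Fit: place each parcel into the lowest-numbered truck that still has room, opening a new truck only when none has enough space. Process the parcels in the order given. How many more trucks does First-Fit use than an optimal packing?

First-Fit: [128,60] [106,35,39,16] [104,48,29] [132] [110] [121] → 6 trucks.
6 parcels exceed 100 kg (half the capacity), and no two of those can share a truck, so at least 6 trucks are needed.
So 6 is already optimal.

0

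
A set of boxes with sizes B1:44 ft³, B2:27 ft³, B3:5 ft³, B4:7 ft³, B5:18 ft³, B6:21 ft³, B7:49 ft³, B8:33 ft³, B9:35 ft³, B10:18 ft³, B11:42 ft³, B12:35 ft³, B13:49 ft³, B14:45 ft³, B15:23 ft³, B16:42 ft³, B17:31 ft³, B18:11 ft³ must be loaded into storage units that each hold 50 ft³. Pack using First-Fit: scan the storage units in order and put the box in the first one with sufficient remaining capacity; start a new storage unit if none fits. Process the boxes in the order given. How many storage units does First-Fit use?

13

storage unit 1: place B1 (44 ft³), 6 ft³ left
storage unit 2: place B2 (27 ft³), 23 ft³ left
storage unit 1: place B3 (5 ft³), 1 ft³ left
storage unit 2: place B4 (7 ft³), 16 ft³ left
storage unit 3: place B5 (18 ft³), 32 ft³ left
storage unit 3: place B6 (21 ft³), 11 ft³ left
storage unit 4: place B7 (49 ft³), 1 ft³ left
storage unit 5: place B8 (33 ft³), 17 ft³ left
storage unit 6: place B9 (35 ft³), 15 ft³ left
storage unit 7: place B10 (18 ft³), 32 ft³ left
storage unit 8: place B11 (42 ft³), 8 ft³ left
storage unit 9: place B12 (35 ft³), 15 ft³ left
storage unit 10: place B13 (49 ft³), 1 ft³ left
storage unit 11: place B14 (45 ft³), 5 ft³ left
storage unit 7: place B15 (23 ft³), 9 ft³ left
storage unit 12: place B16 (42 ft³), 8 ft³ left
storage unit 13: place B17 (31 ft³), 19 ft³ left
storage unit 2: place B18 (11 ft³), 5 ft³ left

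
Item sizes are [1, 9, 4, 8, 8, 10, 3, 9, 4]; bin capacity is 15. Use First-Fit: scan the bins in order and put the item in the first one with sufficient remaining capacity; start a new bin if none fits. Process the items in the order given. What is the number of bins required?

1 → bin 1 (remaining 14)
9 → bin 1 (remaining 5)
4 → bin 1 (remaining 1)
8 → bin 2 (remaining 7)
8 → bin 3 (remaining 7)
10 → bin 4 (remaining 5)
3 → bin 2 (remaining 4)
9 → bin 5 (remaining 6)
4 → bin 2 (remaining 0)
Final bins: [1,9,4] [8,3,4] [8] [10] [9].

5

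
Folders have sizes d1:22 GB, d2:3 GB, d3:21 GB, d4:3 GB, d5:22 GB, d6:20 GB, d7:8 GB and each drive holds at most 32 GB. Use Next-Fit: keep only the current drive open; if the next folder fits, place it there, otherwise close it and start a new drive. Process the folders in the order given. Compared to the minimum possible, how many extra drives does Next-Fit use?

Next-Fit: [22,3] [21,3] [22] [20,8] → 4 drives.
Total size 99 GB; any packing needs at least ⌈99/32⌉ = 4 drives.
So 4 is already optimal.

0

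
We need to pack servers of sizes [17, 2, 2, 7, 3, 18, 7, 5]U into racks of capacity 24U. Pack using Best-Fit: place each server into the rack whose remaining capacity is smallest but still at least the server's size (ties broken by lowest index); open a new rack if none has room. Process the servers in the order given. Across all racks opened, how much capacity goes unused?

11

rack 1: place 17U, 7U left
rack 1: place 2U, 5U left
rack 1: place 2U, 3U left
rack 2: place 7U, 17U left
rack 1: place 3U, 0U left
rack 3: place 18U, 6U left
rack 2: place 7U, 10U left
rack 3: place 5U, 1U left
3 racks × 24U = 72U; used 61U; unused 11U.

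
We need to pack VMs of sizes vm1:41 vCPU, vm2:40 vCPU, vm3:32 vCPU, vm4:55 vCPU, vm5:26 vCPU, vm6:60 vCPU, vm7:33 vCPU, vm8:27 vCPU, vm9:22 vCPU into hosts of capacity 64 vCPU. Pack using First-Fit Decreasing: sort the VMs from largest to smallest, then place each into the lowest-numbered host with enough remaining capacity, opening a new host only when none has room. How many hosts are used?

6 hosts

Sorted descending: 60, 55, 41, 40, 33, 32, 27, 26, 22.
60 vCPU → host 1 (remaining 4 vCPU)
55 vCPU → host 2 (remaining 9 vCPU)
41 vCPU → host 3 (remaining 23 vCPU)
40 vCPU → host 4 (remaining 24 vCPU)
33 vCPU → host 5 (remaining 31 vCPU)
32 vCPU → host 6 (remaining 32 vCPU)
27 vCPU → host 5 (remaining 4 vCPU)
26 vCPU → host 6 (remaining 6 vCPU)
22 vCPU → host 3 (remaining 1 vCPU)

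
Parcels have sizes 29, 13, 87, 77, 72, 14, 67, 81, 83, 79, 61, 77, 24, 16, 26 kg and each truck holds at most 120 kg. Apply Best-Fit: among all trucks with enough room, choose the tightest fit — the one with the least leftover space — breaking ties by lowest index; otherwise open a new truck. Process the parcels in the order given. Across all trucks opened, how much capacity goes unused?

274

truck 1: place 29 kg, 91 kg left
truck 1: place 13 kg, 78 kg left
truck 2: place 87 kg, 33 kg left
truck 1: place 77 kg, 1 kg left
truck 3: place 72 kg, 48 kg left
truck 2: place 14 kg, 19 kg left
truck 4: place 67 kg, 53 kg left
truck 5: place 81 kg, 39 kg left
truck 6: place 83 kg, 37 kg left
truck 7: place 79 kg, 41 kg left
truck 8: place 61 kg, 59 kg left
truck 9: place 77 kg, 43 kg left
truck 6: place 24 kg, 13 kg left
truck 2: place 16 kg, 3 kg left
truck 5: place 26 kg, 13 kg left
9 trucks × 120 kg = 1080 kg; used 806 kg; unused 274 kg.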